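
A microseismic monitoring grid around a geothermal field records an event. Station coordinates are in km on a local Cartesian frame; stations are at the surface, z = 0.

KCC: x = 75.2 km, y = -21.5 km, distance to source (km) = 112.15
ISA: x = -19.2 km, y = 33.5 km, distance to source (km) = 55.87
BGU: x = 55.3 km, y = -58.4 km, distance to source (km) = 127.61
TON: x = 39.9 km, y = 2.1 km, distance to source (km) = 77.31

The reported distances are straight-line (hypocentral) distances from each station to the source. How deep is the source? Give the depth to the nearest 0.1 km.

50.9 km

Each station gives a sphere (x−x_i)² + (y−y_i)² + z² = d_i² (stations at z=0).
Subtracting the KCC sphere from ISA and BGU: z² cancels, leaving linear equations in x and y:
-188.8 x + 110.0 y = 4829.77
-39.8 x − 73.8 y = -3355.33
Solving: x ≈ 0.691, y ≈ 45.093 km (keep extra digits for the depth step; rounded: 0.7, 45.1).
Then from the KCC sphere: z² = 112.15² − (x − 75.2)² − (y + 21.5)² with x = 0.691, y = 45.093, so z ≈ 50.906 ≈ 50.9 km.
Check against TON (with the unrounded solution): distance 77.31 ≈ 77.31 km. ✓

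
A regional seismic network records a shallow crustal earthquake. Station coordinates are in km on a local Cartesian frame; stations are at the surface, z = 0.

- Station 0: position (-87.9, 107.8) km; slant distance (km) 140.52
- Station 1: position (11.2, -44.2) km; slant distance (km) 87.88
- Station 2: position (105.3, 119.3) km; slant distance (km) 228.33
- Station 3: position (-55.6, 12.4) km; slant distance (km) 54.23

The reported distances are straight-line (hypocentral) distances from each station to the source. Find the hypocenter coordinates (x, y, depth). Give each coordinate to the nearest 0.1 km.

Each station gives a sphere (x−x_i)² + (y−y_i)² + z² = d_i² (stations at z=0).
Subtracting the Station 0 sphere from Station 1 and Station 2: z² cancels, leaving linear equations in x and y:
198.2 x − 304.0 y = -5245.19
386.4 x + 23.0 y = -26415.39
Solving: x ≈ -66.798, y ≈ -26.296 km (keep extra digits for the depth step; rounded: -66.8, -26.3).
Then from the Station 0 sphere: z² = 140.52² − (x + 87.9)² − (y − 107.8)² with x = -66.798, y = -26.296, so z ≈ 36.316 ≈ 36.3 km.

(-66.8, -26.3, 36.3)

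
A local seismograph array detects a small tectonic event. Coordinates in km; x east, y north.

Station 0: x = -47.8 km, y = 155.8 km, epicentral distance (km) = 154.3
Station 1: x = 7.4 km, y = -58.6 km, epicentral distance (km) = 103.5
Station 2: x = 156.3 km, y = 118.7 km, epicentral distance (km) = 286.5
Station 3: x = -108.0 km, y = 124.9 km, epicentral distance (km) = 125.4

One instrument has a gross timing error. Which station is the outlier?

Station 2

Solve using three stations at a time. Using Station 0, Station 1, Station 3 (subtract circle equations pairwise → linear system) gives (x, y) ≈ (-75.0, 3.9).
Distances from that point to each station vs reported:
  Station 0: calculated 154.3 vs reported 154.3 → residual 0.0 km
  Station 1: calculated 103.5 vs reported 103.5 → residual 0.0 km
  Station 2: calculated 258.2 vs reported 286.5 → residual 28.3 km
  Station 3: calculated 125.4 vs reported 125.4 → residual 0.0 km
Station 0, Station 1, Station 3 are mutually consistent (residuals ≈ 0); Station 2 is off by 28.3 km.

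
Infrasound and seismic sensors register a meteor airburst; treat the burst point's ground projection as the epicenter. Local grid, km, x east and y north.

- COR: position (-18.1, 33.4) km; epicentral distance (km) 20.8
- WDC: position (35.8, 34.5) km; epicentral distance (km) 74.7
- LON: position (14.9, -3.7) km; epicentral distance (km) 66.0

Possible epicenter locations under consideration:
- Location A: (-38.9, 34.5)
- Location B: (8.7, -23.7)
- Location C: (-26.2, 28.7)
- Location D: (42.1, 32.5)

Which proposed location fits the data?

Location A

For each candidate, compare |candidate − station| to the reported distance:
Location A: residuals COR 0.0, WDC 0.0, LON 0.0 → max 0.0 km
Location B: residuals COR 42.3, WDC 10.5, LON 45.1 → max 45.1 km
Location C: residuals COR 11.4, WDC 12.4, LON 13.7 → max 13.7 km
Location D: residuals COR 39.4, WDC 68.1, LON 20.7 → max 68.1 km
Only Location A has all residuals ≈ 0.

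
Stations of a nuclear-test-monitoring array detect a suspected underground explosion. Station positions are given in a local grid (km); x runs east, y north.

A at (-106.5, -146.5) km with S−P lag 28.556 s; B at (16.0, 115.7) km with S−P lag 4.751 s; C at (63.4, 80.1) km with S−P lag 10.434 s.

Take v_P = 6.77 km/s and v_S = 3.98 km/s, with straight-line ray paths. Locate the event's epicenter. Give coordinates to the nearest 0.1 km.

Distance from S−P lag: d = Δt · v_P v_S / (v_P − v_S) = Δt · (6.77·3.98)/(6.77−3.98) ≈ 9.6576·Δt.
So d_A = 275.78, d_B = 45.88, d_C = 100.77 km.
Circle about each station: (x + 106.5)² + (y + 146.5)² = 275.78²; (x − 16.0)² + (y − 115.7)² = 45.88²; (x − 63.4)² + (y − 80.1)² = 100.77².
Subtracting the A equation from the B and C equations removes the quadratic terms:
245.0 x + 524.4 y = 54787.62
339.8 x + 453.2 y = 43531.09
Solving the 2×2 system: x ≈ -29.8, y ≈ 118.4 km.
Check against A (with the unrounded x, y): √((x + 106.5)²+(y + 146.5)²) = 275.78 ≈ 275.78 km. ✓

-29.8 km east, 118.4 km north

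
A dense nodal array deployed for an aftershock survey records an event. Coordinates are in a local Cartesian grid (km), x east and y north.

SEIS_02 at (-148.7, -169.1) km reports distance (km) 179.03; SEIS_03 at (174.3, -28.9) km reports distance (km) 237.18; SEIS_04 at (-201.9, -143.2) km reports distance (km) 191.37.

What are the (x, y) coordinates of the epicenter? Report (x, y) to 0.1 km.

x ≈ -62.3 km, y ≈ -12.3 km

Circle about each station: (x + 148.7)² + (y + 169.1)² = 179.03²; (x − 174.3)² + (y + 28.9)² = 237.18²; (x + 201.9)² + (y + 143.2)² = 191.37².
Subtracting the SEIS_02 equation from the SEIS_03 and SEIS_04 equations removes the quadratic terms:
646.0 x + 280.4 y = -43693.41
-106.4 x + 51.8 y = 5992.61
Solving the 2×2 system: x ≈ -62.3, y ≈ -12.3 km.
Check against SEIS_02 (with the unrounded x, y): √((x + 148.7)²+(y + 169.1)²) = 179.04 ≈ 179.03 km. ✓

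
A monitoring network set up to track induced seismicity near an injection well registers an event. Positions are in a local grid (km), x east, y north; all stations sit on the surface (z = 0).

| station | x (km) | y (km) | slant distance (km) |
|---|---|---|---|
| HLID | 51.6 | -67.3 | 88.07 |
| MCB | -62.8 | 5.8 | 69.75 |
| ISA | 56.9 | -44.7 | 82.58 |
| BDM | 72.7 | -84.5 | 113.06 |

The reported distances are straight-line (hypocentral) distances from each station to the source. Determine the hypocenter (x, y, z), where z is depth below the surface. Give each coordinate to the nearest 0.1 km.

Each station gives a sphere (x−x_i)² + (y−y_i)² + z² = d_i² (stations at z=0).
Subtracting the HLID sphere from MCB and ISA: z² cancels, leaving linear equations in x and y:
-228.8 x + 146.2 y = -323.11
10.6 x + 45.2 y = -1019.28
Solving: x ≈ -11.303, y ≈ -19.900 km (keep extra digits for the depth step; rounded: -11.3, -19.9).
Then from the HLID sphere: z² = 88.07² − (x − 51.6)² − (y + 67.3)² with x = -11.303, y = -19.900, so z ≈ 39.405 ≈ 39.4 km.

x ≈ -11.3 km, y ≈ -19.9 km, depth ≈ 39.4 km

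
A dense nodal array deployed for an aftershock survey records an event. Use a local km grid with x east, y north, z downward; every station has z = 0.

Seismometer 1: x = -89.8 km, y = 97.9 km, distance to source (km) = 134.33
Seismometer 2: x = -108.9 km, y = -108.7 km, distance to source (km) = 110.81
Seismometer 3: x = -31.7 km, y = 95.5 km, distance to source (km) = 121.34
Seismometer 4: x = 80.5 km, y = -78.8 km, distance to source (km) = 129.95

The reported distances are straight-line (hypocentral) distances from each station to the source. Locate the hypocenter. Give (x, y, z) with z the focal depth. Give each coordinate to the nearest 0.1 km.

x ≈ -37.2 km, y ≈ -25.1 km, depth ≈ 12.2 km

Each station gives a sphere (x−x_i)² + (y−y_i)² + z² = d_i² (stations at z=0).
Subtracting the Seismometer 1 sphere from Seismometer 2 and Seismometer 3: z² cancels, leaving linear equations in x and y:
-38.2 x − 413.2 y = 11792.14
116.2 x − 4.8 y = -4202.16
Solving: x ≈ -37.200, y ≈ -25.099 km (keep extra digits for the depth step; rounded: -37.2, -25.1).
Then from the Seismometer 1 sphere: z² = 134.33² − (x + 89.8)² − (y − 97.9)² with x = -37.200, y = -25.099, so z ≈ 12.208 ≈ 12.2 km.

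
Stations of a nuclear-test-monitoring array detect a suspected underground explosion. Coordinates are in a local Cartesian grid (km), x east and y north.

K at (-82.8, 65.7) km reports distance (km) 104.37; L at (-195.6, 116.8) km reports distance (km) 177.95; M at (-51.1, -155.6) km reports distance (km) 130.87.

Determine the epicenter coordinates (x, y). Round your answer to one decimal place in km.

Circle about each station: (x + 82.8)² + (y − 65.7)² = 104.37²; (x + 195.6)² + (y − 116.8)² = 177.95²; (x + 51.1)² + (y + 155.6)² = 130.87².
Subtracting pairs of circle equations eliminates x²+y² and gives linear equations (the radical axes):
-225.6 x + 102.2 y = 19956.16
63.4 x − 442.6 y = 9416.38
Solving the 2×2 system: x ≈ -104.9, y ≈ -36.3 km.
Check against K (with the unrounded x, y): √((x + 82.8)²+(y − 65.7)²) = 104.37 ≈ 104.37 km. ✓

(-104.9, -36.3)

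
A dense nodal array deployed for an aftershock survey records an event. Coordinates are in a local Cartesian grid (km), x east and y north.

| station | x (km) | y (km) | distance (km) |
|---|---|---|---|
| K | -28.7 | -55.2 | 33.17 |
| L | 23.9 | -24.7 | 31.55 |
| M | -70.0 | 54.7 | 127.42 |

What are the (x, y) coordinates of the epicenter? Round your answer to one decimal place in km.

Circle about each station: (x + 28.7)² + (y + 55.2)² = 33.17²; (x − 23.9)² + (y + 24.7)² = 31.55²; (x + 70.0)² + (y − 54.7)² = 127.42².
Subtracting pairs of circle equations eliminates x²+y² and gives linear equations (the radical axes):
105.2 x + 61.0 y = -2584.58
-82.6 x + 219.8 y = -11114.25
Solving the 2×2 system: x ≈ 3.9, y ≈ -49.1 km.

(3.9, -49.1)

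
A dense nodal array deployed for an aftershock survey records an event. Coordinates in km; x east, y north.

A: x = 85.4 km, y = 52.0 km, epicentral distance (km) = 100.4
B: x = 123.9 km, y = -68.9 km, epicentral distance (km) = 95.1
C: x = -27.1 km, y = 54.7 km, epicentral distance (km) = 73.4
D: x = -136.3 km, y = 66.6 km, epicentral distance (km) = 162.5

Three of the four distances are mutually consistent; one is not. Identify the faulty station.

B

Solve using three stations at a time. Using A, C, D (subtract circle equations pairwise → linear system) gives (x, y) ≈ (6.8, -10.8).
Distances from that point to each station vs reported:
  A: calculated 100.6 vs reported 100.4 → residual 0.2 km
  B: calculated 130.8 vs reported 95.1 → residual 35.7 km
  C: calculated 73.7 vs reported 73.4 → residual 0.3 km
  D: calculated 162.6 vs reported 162.5 → residual 0.1 km
A, C, D are mutually consistent (residuals ≈ 0); B is off by 35.7 km.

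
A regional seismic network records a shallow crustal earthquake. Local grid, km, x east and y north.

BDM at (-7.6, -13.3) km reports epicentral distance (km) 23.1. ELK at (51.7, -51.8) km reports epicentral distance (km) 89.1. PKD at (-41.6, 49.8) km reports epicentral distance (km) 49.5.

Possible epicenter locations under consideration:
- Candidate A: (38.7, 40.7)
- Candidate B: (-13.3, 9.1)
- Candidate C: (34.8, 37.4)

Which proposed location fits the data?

For each candidate, compare |candidate − station| to the reported distance:
Candidate A: residuals BDM 48.0, ELK 4.3, PKD 31.3 → max 48.0 km
Candidate B: residuals BDM 0.0, ELK 0.0, PKD 0.1 → max 0.1 km
Candidate C: residuals BDM 43.0, ELK 1.7, PKD 27.9 → max 43.0 km
Only Candidate B has all residuals ≈ 0.

Candidate B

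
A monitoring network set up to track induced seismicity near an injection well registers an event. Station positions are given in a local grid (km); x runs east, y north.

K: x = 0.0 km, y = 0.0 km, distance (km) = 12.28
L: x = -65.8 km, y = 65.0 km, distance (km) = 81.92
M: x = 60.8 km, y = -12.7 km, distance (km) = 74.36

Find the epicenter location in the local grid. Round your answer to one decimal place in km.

x ≈ -11.8 km, y ≈ 3.4 km

Circle about each station: x² + y² = 12.28²; (x + 65.8)² + (y − 65.0)² = 81.92²; (x − 60.8)² + (y + 12.7)² = 74.36².
Subtracting pairs of circle equations eliminates x²+y² and gives linear equations (the radical axes):
-131.6 x + 130.0 y = 1994.55
121.6 x − 25.4 y = -1520.68
Solving the 2×2 system: x ≈ -11.8, y ≈ 3.4 km.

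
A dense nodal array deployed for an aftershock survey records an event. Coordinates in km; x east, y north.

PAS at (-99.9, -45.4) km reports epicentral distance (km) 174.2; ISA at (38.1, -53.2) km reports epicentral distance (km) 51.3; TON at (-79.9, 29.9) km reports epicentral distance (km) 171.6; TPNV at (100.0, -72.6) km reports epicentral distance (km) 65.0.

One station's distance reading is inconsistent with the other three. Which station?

TON

Solve using three stations at a time. Using PAS, ISA, TPNV (subtract circle equations pairwise → linear system) gives (x, y) ≈ (71.5, -14.0).
Distances from that point to each station vs reported:
  PAS: calculated 174.3 vs reported 174.2 → residual 0.1 km
  ISA: calculated 51.5 vs reported 51.3 → residual 0.2 km
  TON: calculated 157.6 vs reported 171.6 → residual 14.0 km
  TPNV: calculated 65.2 vs reported 65.0 → residual 0.2 km
PAS, ISA, TPNV are mutually consistent (residuals ≈ 0); TON is off by 14.0 km.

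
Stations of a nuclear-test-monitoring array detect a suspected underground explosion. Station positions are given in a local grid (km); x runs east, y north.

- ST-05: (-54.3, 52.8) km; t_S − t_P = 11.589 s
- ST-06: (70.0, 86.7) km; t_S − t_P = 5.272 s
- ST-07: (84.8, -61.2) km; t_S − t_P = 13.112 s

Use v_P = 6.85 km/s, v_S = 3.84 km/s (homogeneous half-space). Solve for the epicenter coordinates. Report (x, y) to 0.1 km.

46.8 km east, 46.9 km north

Distance from S−P lag: d = Δt · v_P v_S / (v_P − v_S) = Δt · (6.85·3.84)/(6.85−3.84) ≈ 8.7389·Δt.
So d_ST-05 = 101.27, d_ST-06 = 46.07, d_ST-07 = 114.58 km.
Circle about each station: (x + 54.3)² + (y − 52.8)² = 101.27²; (x − 70.0)² + (y − 86.7)² = 46.07²; (x − 84.8)² + (y + 61.2)² = 114.58².
Subtracting the ST-05 equation from the ST-06 and ST-07 equations removes the quadratic terms:
248.6 x + 67.8 y = 14813.73
278.2 x − 228.0 y = 2327.19
Solving the 2×2 system: x ≈ 46.8, y ≈ 46.9 km.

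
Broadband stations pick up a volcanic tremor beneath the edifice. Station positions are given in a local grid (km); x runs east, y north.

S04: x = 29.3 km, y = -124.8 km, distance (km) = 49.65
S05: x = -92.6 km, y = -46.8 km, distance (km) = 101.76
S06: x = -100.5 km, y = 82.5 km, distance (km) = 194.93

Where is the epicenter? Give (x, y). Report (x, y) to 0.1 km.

(2.5, -83.0)

Circle about each station: (x − 29.3)² + (y + 124.8)² = 49.65²; (x + 92.6)² + (y + 46.8)² = 101.76²; (x + 100.5)² + (y − 82.5)² = 194.93².
Subtracting pairs of circle equations eliminates x²+y² and gives linear equations (the radical axes):
-243.8 x + 156.0 y = -13558.51
-259.6 x + 414.6 y = -35059.61
Solving the 2×2 system: x ≈ 2.5, y ≈ -83.0 km.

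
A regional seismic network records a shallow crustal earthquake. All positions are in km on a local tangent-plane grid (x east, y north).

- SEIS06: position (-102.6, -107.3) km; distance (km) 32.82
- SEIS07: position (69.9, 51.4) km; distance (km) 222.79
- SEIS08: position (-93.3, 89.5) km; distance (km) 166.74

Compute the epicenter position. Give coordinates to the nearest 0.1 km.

-112.8 km east, -76.1 km north

Circle about each station: (x + 102.6)² + (y + 107.3)² = 32.82²; (x − 69.9)² + (y − 51.4)² = 222.79²; (x + 93.3)² + (y − 89.5)² = 166.74².
Subtracting the SEIS06 equation from the SEIS07 and SEIS08 equations removes the quadratic terms:
345.0 x + 317.4 y = -63070.31
18.6 x + 393.6 y = -32049.99
Solving the 2×2 system: x ≈ -112.8, y ≈ -76.1 km.
Check against SEIS06 (with the unrounded x, y): √((x + 102.6)²+(y + 107.3)²) = 32.83 ≈ 32.82 km. ✓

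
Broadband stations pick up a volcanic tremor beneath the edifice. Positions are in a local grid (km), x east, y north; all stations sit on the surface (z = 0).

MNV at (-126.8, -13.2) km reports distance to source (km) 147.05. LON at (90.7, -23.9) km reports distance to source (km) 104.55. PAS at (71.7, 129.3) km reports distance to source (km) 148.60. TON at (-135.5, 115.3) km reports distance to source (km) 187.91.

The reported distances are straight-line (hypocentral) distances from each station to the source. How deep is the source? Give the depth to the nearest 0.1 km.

depth ≈ 55.6 km

Each station gives a sphere (x−x_i)² + (y−y_i)² + z² = d_i² (stations at z=0).
Subtracting the MNV sphere from LON and PAS: z² cancels, leaving linear equations in x and y:
435.0 x − 21.4 y = 3238.22
397.0 x + 285.0 y = 5148.64
Solving: x ≈ 7.799, y ≈ 7.202 km (keep extra digits for the depth step; rounded: 7.8, 7.2).
Then from the MNV sphere: z² = 147.05² − (x + 126.8)² − (y + 13.2)² with x = 7.799, y = 7.202, so z ≈ 55.593 ≈ 55.6 km.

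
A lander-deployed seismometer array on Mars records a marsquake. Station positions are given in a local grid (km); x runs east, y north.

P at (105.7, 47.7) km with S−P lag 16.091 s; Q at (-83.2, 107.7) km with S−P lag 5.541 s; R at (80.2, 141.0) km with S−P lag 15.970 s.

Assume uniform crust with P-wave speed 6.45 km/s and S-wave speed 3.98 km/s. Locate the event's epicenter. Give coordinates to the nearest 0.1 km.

Distance from S−P lag: d = Δt · v_P v_S / (v_P − v_S) = Δt · (6.45·3.98)/(6.45−3.98) ≈ 10.3931·Δt.
So d_P = 167.24, d_Q = 57.59, d_R = 165.98 km.
Circle about each station: (x − 105.7)² + (y − 47.7)² = 167.24²; (x + 83.2)² + (y − 107.7)² = 57.59²; (x − 80.2)² + (y − 141.0)² = 165.98².
Subtracting the P equation from the Q and R equations removes the quadratic terms:
-377.8 x + 120.0 y = 29726.36
-51.0 x + 186.6 y = 13285.12
Solving the 2×2 system: x ≈ -61.4, y ≈ 54.4 km.
Check against P (with the unrounded x, y): √((x − 105.7)²+(y − 47.7)²) = 167.23 ≈ 167.24 km. ✓

x ≈ -61.4 km, y ≈ 54.4 km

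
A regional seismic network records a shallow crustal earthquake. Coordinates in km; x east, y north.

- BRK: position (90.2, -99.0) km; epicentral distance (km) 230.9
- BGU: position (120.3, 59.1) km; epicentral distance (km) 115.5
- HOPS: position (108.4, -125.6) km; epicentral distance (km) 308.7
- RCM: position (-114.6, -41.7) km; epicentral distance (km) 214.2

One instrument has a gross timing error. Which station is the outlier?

Solve using three stations at a time. Using BRK, BGU, RCM (subtract circle equations pairwise → linear system) gives (x, y) ≈ (23.5, 122.0).
Distances from that point to each station vs reported:
  BRK: calculated 230.9 vs reported 230.9 → residual 0.0 km
  BGU: calculated 115.5 vs reported 115.5 → residual 0.0 km
  HOPS: calculated 261.8 vs reported 308.7 → residual 46.9 km
  RCM: calculated 214.2 vs reported 214.2 → residual 0.0 km
BRK, BGU, RCM are mutually consistent (residuals ≈ 0); HOPS is off by 46.9 km.

HOPS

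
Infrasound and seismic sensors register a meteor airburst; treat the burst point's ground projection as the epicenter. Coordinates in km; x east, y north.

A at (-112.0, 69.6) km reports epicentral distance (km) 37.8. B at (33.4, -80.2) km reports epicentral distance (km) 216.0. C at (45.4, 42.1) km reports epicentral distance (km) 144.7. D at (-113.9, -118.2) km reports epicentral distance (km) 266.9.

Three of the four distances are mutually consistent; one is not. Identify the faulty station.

Solve using three stations at a time. Using A, B, C (subtract circle equations pairwise → linear system) gives (x, y) ≈ (-87.8, 98.6).
Distances from that point to each station vs reported:
  A: calculated 37.7 vs reported 37.8 → residual 0.1 km
  B: calculated 216.0 vs reported 216.0 → residual 0.0 km
  C: calculated 144.7 vs reported 144.7 → residual 0.0 km
  D: calculated 218.3 vs reported 266.9 → residual 48.6 km
A, B, C are mutually consistent (residuals ≈ 0); D is off by 48.6 km.

D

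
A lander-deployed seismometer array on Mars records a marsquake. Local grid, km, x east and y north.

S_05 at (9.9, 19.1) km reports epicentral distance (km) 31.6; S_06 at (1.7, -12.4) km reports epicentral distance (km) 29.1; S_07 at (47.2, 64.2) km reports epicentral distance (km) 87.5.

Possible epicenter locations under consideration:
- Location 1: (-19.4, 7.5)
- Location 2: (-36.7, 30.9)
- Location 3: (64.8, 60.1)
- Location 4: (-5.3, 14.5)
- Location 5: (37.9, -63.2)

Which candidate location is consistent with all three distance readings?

Location 1

For each candidate, compare |candidate − station| to the reported distance:
Location 1: residuals S_05 0.1, S_06 0.1, S_07 0.0 → max 0.1 km
Location 2: residuals S_05 16.5, S_06 28.8, S_07 2.8 → max 28.8 km
Location 3: residuals S_05 36.9, S_06 67.0, S_07 69.4 → max 69.4 km
Location 4: residuals S_05 15.7, S_06 1.3, S_07 15.2 → max 15.7 km
Location 5: residuals S_05 55.3, S_06 33.3, S_07 40.2 → max 55.3 km
Only Location 1 has all residuals ≈ 0.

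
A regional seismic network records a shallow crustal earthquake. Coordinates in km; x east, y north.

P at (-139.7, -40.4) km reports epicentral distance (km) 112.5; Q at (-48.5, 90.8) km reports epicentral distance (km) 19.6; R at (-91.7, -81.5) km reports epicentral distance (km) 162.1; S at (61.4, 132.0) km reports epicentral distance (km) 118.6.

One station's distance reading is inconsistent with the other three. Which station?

Solve using three stations at a time. Using Q, R, S (subtract circle equations pairwise → linear system) gives (x, y) ≈ (-41.2, 72.5).
Distances from that point to each station vs reported:
  P: calculated 149.8 vs reported 112.5 → residual 37.3 km
  Q: calculated 19.6 vs reported 19.6 → residual 0.0 km
  R: calculated 162.1 vs reported 162.1 → residual 0.0 km
  S: calculated 118.6 vs reported 118.6 → residual 0.0 km
Q, R, S are mutually consistent (residuals ≈ 0); P is off by 37.3 km.

P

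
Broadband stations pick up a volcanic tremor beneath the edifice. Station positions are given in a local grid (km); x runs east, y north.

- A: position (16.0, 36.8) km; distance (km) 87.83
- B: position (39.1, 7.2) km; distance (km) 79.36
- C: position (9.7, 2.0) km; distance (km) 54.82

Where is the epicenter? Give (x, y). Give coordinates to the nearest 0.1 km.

(-23.4, -41.7)

Circle about each station: (x − 16.0)² + (y − 36.8)² = 87.83²; (x − 39.1)² + (y − 7.2)² = 79.36²; (x − 9.7)² + (y − 2.0)² = 54.82².
Subtracting the A equation from the B and C equations removes the quadratic terms:
46.2 x − 59.2 y = 1386.51
-12.6 x − 69.6 y = 3196.73
Solving the 2×2 system: x ≈ -23.4, y ≈ -41.7 km.
Check against A (with the unrounded x, y): √((x − 16.0)²+(y − 36.8)²) = 87.83 ≈ 87.83 km. ✓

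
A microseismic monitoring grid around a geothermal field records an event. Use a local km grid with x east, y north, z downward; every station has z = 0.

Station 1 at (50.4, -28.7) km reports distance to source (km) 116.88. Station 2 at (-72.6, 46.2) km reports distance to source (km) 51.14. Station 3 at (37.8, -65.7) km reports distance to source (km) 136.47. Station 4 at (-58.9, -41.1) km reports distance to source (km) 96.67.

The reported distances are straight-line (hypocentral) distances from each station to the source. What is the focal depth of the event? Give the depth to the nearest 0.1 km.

32.6 km

Each station gives a sphere (x−x_i)² + (y−y_i)² + z² = d_i² (stations at z=0).
Subtracting the Station 1 sphere from Station 2 and Station 3: z² cancels, leaving linear equations in x and y:
-246.0 x + 149.8 y = 15086.98
-25.2 x − 74.0 y = -2581.65
Solving: x ≈ -33.200, y ≈ 46.193 km (keep extra digits for the depth step; rounded: -33.2, 46.2).
Then from the Station 1 sphere: z² = 116.88² − (x − 50.4)² − (y + 28.7)² with x = -33.200, y = 46.193, so z ≈ 32.604 ≈ 32.6 km.
Check against Station 4 (with the unrounded solution): distance 96.66 ≈ 96.67 km. ✓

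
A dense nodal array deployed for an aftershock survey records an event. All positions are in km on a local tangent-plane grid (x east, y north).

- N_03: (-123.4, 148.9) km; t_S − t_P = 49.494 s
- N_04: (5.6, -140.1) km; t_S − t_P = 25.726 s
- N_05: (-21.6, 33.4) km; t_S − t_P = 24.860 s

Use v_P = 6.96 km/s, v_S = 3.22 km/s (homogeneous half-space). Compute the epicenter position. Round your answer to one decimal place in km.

(113.3, -29.8)

Distance from S−P lag: d = Δt · v_P v_S / (v_P − v_S) = Δt · (6.96·3.22)/(6.96−3.22) ≈ 5.9923·Δt.
So d_N_03 = 296.58, d_N_04 = 154.16, d_N_05 = 148.97 km.
Circle about each station: (x + 123.4)² + (y − 148.9)² = 296.58²; (x − 5.6)² + (y + 140.1)² = 154.16²; (x + 21.6)² + (y − 33.4)² = 148.97².
Subtracting pairs of circle equations eliminates x²+y² and gives linear equations (the radical axes):
258.0 x − 578.0 y = 46454.99
203.6 x − 231.0 y = 29950.99
Solving the 2×2 system: x ≈ 113.3, y ≈ -29.8 km.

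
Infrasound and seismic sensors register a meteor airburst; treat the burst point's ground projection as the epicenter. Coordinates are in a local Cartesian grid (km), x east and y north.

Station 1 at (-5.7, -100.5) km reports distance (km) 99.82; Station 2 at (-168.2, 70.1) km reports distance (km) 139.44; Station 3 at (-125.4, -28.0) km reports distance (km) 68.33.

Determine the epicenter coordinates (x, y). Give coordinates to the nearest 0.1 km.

Circle about each station: (x + 5.7)² + (y + 100.5)² = 99.82²; (x + 168.2)² + (y − 70.1)² = 139.44²; (x + 125.4)² + (y + 28.0)² = 68.33².
Subtracting the Station 1 equation from the Station 2 and Station 3 equations removes the quadratic terms:
-325.0 x + 341.2 y = 13593.03
-239.4 x + 145.0 y = 11671.46
Solving the 2×2 system: x ≈ -58.2, y ≈ -15.6 km.

(-58.2, -15.6)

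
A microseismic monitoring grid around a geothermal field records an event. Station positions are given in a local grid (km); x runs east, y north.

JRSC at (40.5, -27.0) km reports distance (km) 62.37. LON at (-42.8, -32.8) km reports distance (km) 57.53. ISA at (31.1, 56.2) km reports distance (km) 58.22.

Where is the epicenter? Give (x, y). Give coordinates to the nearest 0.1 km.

Circle about each station: (x − 40.5)² + (y + 27.0)² = 62.37²; (x + 42.8)² + (y + 32.8)² = 57.53²; (x − 31.1)² + (y − 56.2)² = 58.22².
Subtracting the JRSC equation from the LON and ISA equations removes the quadratic terms:
-166.6 x − 11.6 y = 1118.75
-18.8 x + 166.4 y = 2256.85
Solving the 2×2 system: x ≈ -7.6, y ≈ 12.7 km.

x ≈ -7.6 km, y ≈ 12.7 km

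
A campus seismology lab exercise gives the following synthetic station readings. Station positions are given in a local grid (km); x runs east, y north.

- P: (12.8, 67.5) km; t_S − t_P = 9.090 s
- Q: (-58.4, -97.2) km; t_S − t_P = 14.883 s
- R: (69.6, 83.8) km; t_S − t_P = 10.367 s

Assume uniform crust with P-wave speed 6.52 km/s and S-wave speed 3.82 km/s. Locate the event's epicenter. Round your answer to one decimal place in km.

(46.9, -9.1)

Distance from S−P lag: d = Δt · v_P v_S / (v_P − v_S) = Δt · (6.52·3.82)/(6.52−3.82) ≈ 9.2246·Δt.
So d_P = 83.85, d_Q = 137.29, d_R = 95.63 km.
Circle about each station: (x − 12.8)² + (y − 67.5)² = 83.85²; (x + 58.4)² + (y + 97.2)² = 137.29²; (x − 69.6)² + (y − 83.8)² = 95.63².
Subtracting the P equation from the Q and R equations removes the quadratic terms:
-142.4 x − 329.4 y = -3679.41
113.6 x + 32.6 y = 5032.24
Solving the 2×2 system: x ≈ 46.9, y ≈ -9.1 km.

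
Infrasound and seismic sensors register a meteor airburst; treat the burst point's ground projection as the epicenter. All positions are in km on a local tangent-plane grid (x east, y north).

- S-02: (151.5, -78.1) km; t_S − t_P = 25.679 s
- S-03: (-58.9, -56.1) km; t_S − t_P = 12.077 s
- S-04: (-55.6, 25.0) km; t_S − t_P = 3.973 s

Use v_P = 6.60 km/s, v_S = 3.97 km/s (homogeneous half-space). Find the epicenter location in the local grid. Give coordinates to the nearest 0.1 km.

Distance from S−P lag: d = Δt · v_P v_S / (v_P − v_S) = Δt · (6.60·3.97)/(6.60−3.97) ≈ 9.9627·Δt.
So d_S-02 = 255.83, d_S-03 = 120.32, d_S-04 = 39.58 km.
Circle about each station: (x − 151.5)² + (y + 78.1)² = 255.83²; (x + 58.9)² + (y + 56.1)² = 120.32²; (x + 55.6)² + (y − 25.0)² = 39.58².
Subtracting the S-02 equation from the S-03 and S-04 equations removes the quadratic terms:
-420.8 x + 44.0 y = 28536.65
-414.2 x + 206.2 y = 38546.91
Solving the 2×2 system: x ≈ -61.1, y ≈ 64.2 km.

-61.1 km east, 64.2 km north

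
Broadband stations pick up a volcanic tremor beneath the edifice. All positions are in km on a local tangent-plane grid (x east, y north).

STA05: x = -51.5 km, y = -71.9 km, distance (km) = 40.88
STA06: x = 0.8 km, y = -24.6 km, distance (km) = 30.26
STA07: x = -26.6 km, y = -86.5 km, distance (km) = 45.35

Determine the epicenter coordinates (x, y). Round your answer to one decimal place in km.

(-24.5, -41.2)

Circle about each station: (x + 51.5)² + (y + 71.9)² = 40.88²; (x − 0.8)² + (y + 24.6)² = 30.26²; (x + 26.6)² + (y + 86.5)² = 45.35².
Subtracting pairs of circle equations eliminates x²+y² and gives linear equations (the radical axes):
104.6 x + 94.6 y = -6460.55
49.8 x − 29.2 y = -17.50
Solving the 2×2 system: x ≈ -24.5, y ≈ -41.2 km.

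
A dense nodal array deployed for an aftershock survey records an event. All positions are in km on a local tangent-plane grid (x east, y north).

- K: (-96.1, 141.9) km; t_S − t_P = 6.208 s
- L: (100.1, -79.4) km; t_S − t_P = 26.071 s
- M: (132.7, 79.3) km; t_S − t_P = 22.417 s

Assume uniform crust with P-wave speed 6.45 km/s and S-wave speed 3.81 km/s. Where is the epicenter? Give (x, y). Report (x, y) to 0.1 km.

x ≈ -75.8 km, y ≈ 87.8 km

Distance from S−P lag: d = Δt · v_P v_S / (v_P − v_S) = Δt · (6.45·3.81)/(6.45−3.81) ≈ 9.3085·Δt.
So d_K = 57.79, d_L = 242.68, d_M = 208.67 km.
Circle about each station: (x + 96.1)² + (y − 141.9)² = 57.79²; (x − 100.1)² + (y + 79.4)² = 242.68²; (x − 132.7)² + (y − 79.3)² = 208.67².
Subtracting pairs of circle equations eliminates x²+y² and gives linear equations (the radical axes):
392.4 x − 442.6 y = -68600.35
457.6 x − 125.2 y = -45676.52
Solving the 2×2 system: x ≈ -75.8, y ≈ 87.8 km.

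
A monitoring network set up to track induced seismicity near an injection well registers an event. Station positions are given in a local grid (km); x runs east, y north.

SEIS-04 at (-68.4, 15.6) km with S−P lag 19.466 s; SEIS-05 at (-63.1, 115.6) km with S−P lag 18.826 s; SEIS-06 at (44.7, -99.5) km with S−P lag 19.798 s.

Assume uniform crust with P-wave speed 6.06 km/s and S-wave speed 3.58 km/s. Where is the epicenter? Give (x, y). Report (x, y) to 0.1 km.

Distance from S−P lag: d = Δt · v_P v_S / (v_P − v_S) = Δt · (6.06·3.58)/(6.06−3.58) ≈ 8.7479·Δt.
So d_SEIS-04 = 170.29, d_SEIS-05 = 164.69, d_SEIS-06 = 173.19 km.
Circle about each station: (x + 68.4)² + (y − 15.6)² = 170.29²; (x + 63.1)² + (y − 115.6)² = 164.69²; (x − 44.7)² + (y + 99.5)² = 173.19².
Subtracting the SEIS-04 equation from the SEIS-05 and SEIS-06 equations removes the quadratic terms:
10.6 x + 200.0 y = 14298.94
226.2 x − 230.2 y = 5980.33
Solving the 2×2 system: x ≈ 94.1, y ≈ 66.5 km.

x ≈ 94.1 km, y ≈ 66.5 km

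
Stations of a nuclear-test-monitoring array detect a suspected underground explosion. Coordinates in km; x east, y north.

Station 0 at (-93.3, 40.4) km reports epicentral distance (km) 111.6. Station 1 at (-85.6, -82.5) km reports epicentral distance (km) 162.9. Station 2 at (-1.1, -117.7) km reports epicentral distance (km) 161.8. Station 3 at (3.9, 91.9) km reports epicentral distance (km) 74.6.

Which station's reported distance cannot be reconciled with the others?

Station 3

Solve using three stations at a time. Using Station 0, Station 1, Station 2 (subtract circle equations pairwise → linear system) gives (x, y) ≈ (18.4, 43.0).
Distances from that point to each station vs reported:
  Station 0: calculated 111.7 vs reported 111.6 → residual 0.1 km
  Station 1: calculated 163.0 vs reported 162.9 → residual 0.1 km
  Station 2: calculated 161.9 vs reported 161.8 → residual 0.1 km
  Station 3: calculated 51.0 vs reported 74.6 → residual 23.6 km
Station 0, Station 1, Station 2 are mutually consistent (residuals ≈ 0); Station 3 is off by 23.6 km.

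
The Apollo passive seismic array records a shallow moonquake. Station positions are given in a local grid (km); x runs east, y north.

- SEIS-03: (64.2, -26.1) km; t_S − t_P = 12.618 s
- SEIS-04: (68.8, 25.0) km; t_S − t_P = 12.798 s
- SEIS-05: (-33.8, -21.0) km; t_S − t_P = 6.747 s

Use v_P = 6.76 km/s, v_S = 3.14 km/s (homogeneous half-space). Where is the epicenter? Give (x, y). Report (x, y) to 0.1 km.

Distance from S−P lag: d = Δt · v_P v_S / (v_P − v_S) = Δt · (6.76·3.14)/(6.76−3.14) ≈ 5.8636·Δt.
So d_SEIS-03 = 73.99, d_SEIS-04 = 75.04, d_SEIS-05 = 39.56 km.
Circle about each station: (x − 64.2)² + (y + 26.1)² = 73.99²; (x − 68.8)² + (y − 25.0)² = 75.04²; (x + 33.8)² + (y + 21.0)² = 39.56².
Subtracting pairs of circle equations eliminates x²+y² and gives linear equations (the radical axes):
9.2 x + 102.2 y = 399.11
-196.0 x + 10.2 y = 690.12
Solving the 2×2 system: x ≈ -3.3, y ≈ 4.2 km.
Check against SEIS-03 (with the unrounded x, y): √((x − 64.2)²+(y + 26.1)²) = 73.99 ≈ 73.99 km. ✓

-3.3 km east, 4.2 km north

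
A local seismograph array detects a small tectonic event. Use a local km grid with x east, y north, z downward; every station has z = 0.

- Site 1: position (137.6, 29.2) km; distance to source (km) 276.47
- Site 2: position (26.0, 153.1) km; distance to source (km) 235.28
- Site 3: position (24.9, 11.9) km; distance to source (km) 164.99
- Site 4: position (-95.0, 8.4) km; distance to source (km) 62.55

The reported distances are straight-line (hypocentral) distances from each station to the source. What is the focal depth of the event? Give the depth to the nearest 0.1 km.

depth ≈ 44.6 km

Each station gives a sphere (x−x_i)² + (y−y_i)² + z² = d_i² (stations at z=0).
Subtracting the Site 1 sphere from Site 2 and Site 3: z² cancels, leaving linear equations in x and y:
-223.2 x + 247.8 y = 25408.19
-225.4 x − 34.6 y = 30189.18
Solving: x ≈ -131.494, y ≈ -15.905 km (keep extra digits for the depth step; rounded: -131.5, -15.9).
Then from the Site 1 sphere: z² = 276.47² − (x − 137.6)² − (y − 29.2)² with x = -131.494, y = -15.905, so z ≈ 44.605 ≈ 44.6 km.
Check against Site 4 (with the unrounded solution): distance 62.55 ≈ 62.55 km. ✓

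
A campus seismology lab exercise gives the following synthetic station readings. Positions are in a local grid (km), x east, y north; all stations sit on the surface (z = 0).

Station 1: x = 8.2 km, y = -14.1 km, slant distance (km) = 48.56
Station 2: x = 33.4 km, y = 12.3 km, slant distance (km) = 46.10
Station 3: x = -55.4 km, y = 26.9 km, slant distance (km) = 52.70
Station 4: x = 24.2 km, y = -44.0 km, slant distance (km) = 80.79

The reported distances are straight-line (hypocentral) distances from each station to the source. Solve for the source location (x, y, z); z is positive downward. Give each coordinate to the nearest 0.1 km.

Each station gives a sphere (x−x_i)² + (y−y_i)² + z² = d_i² (stations at z=0).
Subtracting the Station 1 sphere from Station 2 and Station 3: z² cancels, leaving linear equations in x and y:
50.4 x + 52.8 y = 1233.66
-127.2 x + 82.0 y = 3107.50
Solving: x ≈ -5.799, y ≈ 28.900 km (keep extra digits for the depth step; rounded: -5.8, 28.9).
Then from the Station 1 sphere: z² = 48.56² − (x − 8.2)² − (y + 14.1)² with x = -5.799, y = 28.900, so z ≈ 17.695 ≈ 17.7 km.
Check against Station 4 (with the unrounded solution): distance 80.79 ≈ 80.79 km. ✓

(-5.8, 28.9, 17.7)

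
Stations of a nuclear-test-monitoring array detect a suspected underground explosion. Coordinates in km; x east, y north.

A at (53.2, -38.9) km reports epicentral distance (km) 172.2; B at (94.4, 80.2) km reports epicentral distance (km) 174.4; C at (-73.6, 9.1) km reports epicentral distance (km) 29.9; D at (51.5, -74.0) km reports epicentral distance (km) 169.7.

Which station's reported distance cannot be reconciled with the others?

A

Solve using three stations at a time. Using B, C, D (subtract circle equations pairwise → linear system) gives (x, y) ≈ (-75.1, 39.0).
Distances from that point to each station vs reported:
  A: calculated 150.1 vs reported 172.2 → residual 22.1 km
  B: calculated 174.4 vs reported 174.4 → residual 0.0 km
  C: calculated 30.0 vs reported 29.9 → residual 0.1 km
  D: calculated 169.7 vs reported 169.7 → residual 0.0 km
B, C, D are mutually consistent (residuals ≈ 0); A is off by 22.1 km.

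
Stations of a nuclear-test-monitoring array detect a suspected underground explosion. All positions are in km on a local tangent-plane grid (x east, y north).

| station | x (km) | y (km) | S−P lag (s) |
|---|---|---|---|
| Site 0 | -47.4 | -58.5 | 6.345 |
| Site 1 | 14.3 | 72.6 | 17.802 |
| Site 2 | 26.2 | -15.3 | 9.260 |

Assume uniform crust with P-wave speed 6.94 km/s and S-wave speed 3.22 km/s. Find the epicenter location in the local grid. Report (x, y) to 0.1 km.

Distance from S−P lag: d = Δt · v_P v_S / (v_P − v_S) = Δt · (6.94·3.22)/(6.94−3.22) ≈ 6.0072·Δt.
So d_Site 0 = 38.12, d_Site 1 = 106.94, d_Site 2 = 55.63 km.
Circle about each station: (x + 47.4)² + (y + 58.5)² = 38.12²; (x − 14.3)² + (y − 72.6)² = 106.94²; (x − 26.2)² + (y + 15.3)² = 55.63².
Subtracting pairs of circle equations eliminates x²+y² and gives linear equations (the radical axes):
123.4 x + 262.2 y = -10176.79
147.2 x + 86.4 y = -6390.04
Solving the 2×2 system: x ≈ -28.5, y ≈ -25.4 km.

x ≈ -28.5 km, y ≈ -25.4 km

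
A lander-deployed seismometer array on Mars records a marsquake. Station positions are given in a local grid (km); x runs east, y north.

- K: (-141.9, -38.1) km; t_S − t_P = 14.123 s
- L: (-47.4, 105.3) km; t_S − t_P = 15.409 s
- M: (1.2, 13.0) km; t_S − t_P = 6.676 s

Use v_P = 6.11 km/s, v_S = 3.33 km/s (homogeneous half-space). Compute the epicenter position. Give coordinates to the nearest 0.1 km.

Distance from S−P lag: d = Δt · v_P v_S / (v_P − v_S) = Δt · (6.11·3.33)/(6.11−3.33) ≈ 7.3188·Δt.
So d_K = 103.36, d_L = 112.78, d_M = 48.86 km.
Circle about each station: (x + 141.9)² + (y + 38.1)² = 103.36²; (x + 47.4)² + (y − 105.3)² = 112.78²; (x − 1.2)² + (y − 13.0)² = 48.86².
Subtracting the K equation from the L and M equations removes the quadratic terms:
189.0 x + 286.8 y = -10288.41
286.2 x + 102.2 y = -13120.79
Solving the 2×2 system: x ≈ -43.2, y ≈ -7.4 km.
Check against K (with the unrounded x, y): √((x + 141.9)²+(y + 38.1)²) = 103.36 ≈ 103.36 km. ✓

-43.2 km east, -7.4 km north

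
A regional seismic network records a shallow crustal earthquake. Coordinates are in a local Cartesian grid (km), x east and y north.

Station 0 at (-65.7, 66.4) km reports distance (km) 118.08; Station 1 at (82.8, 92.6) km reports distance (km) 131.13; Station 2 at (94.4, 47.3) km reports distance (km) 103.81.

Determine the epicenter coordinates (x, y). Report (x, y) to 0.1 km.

Circle about each station: (x + 65.7)² + (y − 66.4)² = 118.08²; (x − 82.8)² + (y − 92.6)² = 131.13²; (x − 94.4)² + (y − 47.3)² = 103.81².
Subtracting the Station 0 equation from the Station 1 and Station 2 equations removes the quadratic terms:
297.0 x + 52.4 y = 3452.96
320.2 x − 38.2 y = 5589.57
Solving the 2×2 system: x ≈ 15.1, y ≈ -19.7 km.
Check against Station 0 (with the unrounded x, y): √((x + 65.7)²+(y − 66.4)²) = 118.09 ≈ 118.08 km. ✓

15.1 km east, -19.7 km north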